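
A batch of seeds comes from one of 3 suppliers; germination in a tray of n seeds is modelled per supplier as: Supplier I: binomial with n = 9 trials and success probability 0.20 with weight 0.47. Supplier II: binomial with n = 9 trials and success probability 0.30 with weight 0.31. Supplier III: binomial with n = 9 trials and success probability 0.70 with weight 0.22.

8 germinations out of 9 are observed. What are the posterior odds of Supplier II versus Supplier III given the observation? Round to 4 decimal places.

0.0037

Only the two components matter; the odds are (P(Z=i) f_i(x)) / (P(Z=j) f_j(x)).
Evaluate each component's likelihood at the observed value:
  p_I = C(9,8)·0.20^8·0.80^1 = 9·2.56e-06·0.8 = 1.8432e-05
  p_II = C(9,8)·0.30^8·0.70^1 = 9·6.561e-05·0.7 = 0.000413343
  p_III = C(9,8)·0.70^8·0.30^1 = 9·0.057648·0.3 = 0.15565
Odds = (0.31/0.22) × (0.000413343/0.15565) = 1.40909 × 0.0026556 ≈ 0.0037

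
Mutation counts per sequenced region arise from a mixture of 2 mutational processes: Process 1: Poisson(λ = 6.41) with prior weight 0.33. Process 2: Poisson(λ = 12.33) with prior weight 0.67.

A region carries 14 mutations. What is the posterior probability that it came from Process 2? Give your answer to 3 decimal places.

0.981

Apply Bayes' rule: the posterior for each component is proportional to its prior times its likelihood at x.
Evaluate each component's likelihood at the observed value:
  f_1 = 0.00373058
  f_2 = 0.0951095
Prior × likelihood for each component:
  P(Z=1)·f_1 = 0.33 × 0.00373058 = 0.00123109
  P(Z=2)·f_2 = 0.67 × 0.0951095 = 0.0637233
Sum: 0.00123109 + 0.0637233 = 0.0649544
P(Process 2 | the observation) = 0.0637233 / 0.0649544 ≈ 0.981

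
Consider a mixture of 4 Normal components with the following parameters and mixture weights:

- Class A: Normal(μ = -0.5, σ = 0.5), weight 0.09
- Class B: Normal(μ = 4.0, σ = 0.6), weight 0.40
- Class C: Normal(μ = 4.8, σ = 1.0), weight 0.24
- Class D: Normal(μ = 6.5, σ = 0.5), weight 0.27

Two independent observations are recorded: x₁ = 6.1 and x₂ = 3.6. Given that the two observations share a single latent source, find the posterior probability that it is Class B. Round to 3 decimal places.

0.037

By Bayes' theorem, P(k | x) = w_k f_k(x) / Σ_j w_j f_j(x).
Since both observations come from the same component, the likelihood for component k is f_k(x₁)·f_k(x₂).
  f_A = [1.16468e-38] × [1.99968e-15] = 2.32897e-53
  f_B = [0.00145447] × [0.532413] = 0.00077438
  f_C = [0.171369] × [0.194186] = 0.0332774
  f_D = [0.579383] × [3.95464e-08] = 2.29125e-08
Weight by the priors:
  w_A·f_A = 0.09 × 2.32897e-53 = 2.09608e-54
  w_B·f_B = 0.40 × 0.00077438 = 0.000309752
  w_C·f_C = 0.24 × 0.0332774 = 0.00798657
  w_D·f_D = 0.27 × 2.29125e-08 = 6.18638e-09
Marginal: 2.09608e-54 + 0.000309752 + 0.00798657 + 6.18638e-09 = 0.00829633
Responsibility of Class B: 0.000309752 / 0.00829633 ≈ 0.037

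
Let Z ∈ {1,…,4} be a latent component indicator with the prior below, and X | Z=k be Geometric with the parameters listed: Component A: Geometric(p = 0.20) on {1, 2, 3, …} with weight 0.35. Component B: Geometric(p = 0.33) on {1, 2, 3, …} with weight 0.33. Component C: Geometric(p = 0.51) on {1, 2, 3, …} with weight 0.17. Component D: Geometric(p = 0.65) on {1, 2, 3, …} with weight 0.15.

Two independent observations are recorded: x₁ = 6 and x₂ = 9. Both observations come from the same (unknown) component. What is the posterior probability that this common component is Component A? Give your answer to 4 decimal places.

0.7927

P(component k | x) = π_k·f_k(x) / marginal(x), where marginal(x) = Σ_j π_j·f_j(x).
Since both observations come from the same component, the likelihood for component k is f_k(x₁)·f_k(x₂).
  f_A = [0.20·(1−0.20)^5 = 0.20·0.32768 = 0.065536] × [0.0335544] = 0.00219902
  f_B = [0.33·(1−0.33)^5 = 0.33·0.135013 = 0.0445541] × [0.0134002] = 0.000597036
  f_C = [0.51·(1−0.51)^5 = 0.51·0.0282475 = 0.0144062] × [0.00169488] = 2.44168e-05
  f_D = [0.65·(1−0.65)^5 = 0.65·0.00525219 = 0.00341392] × [0.000146372] = 4.99702e-07
Multiply by the mixture weights:
  π_A·f_A = 0.35 × 0.00219902 = 0.000769658
  π_B·f_B = 0.33 × 0.000597036 = 0.000197022
  π_C·f_C = 0.17 × 2.44168e-05 = 4.15086e-06
  π_D·f_D = 0.15 × 4.99702e-07 = 7.49553e-08
Marginal: 0.000769658 + 0.000197022 + 4.15086e-06 + 7.49553e-08 = 0.000970906
Responsibility of Component A: 0.000769658 / 0.000970906 ≈ 0.7927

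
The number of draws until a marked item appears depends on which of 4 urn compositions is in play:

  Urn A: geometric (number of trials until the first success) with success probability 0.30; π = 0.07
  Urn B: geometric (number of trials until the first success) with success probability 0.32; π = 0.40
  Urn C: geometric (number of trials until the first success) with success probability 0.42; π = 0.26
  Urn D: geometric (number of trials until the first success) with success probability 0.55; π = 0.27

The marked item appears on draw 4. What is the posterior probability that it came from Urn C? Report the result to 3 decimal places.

0.259

Posterior ∝ prior × likelihood, so P(k | x) ∝ π_k f_k(x); normalise over all components.
Evaluate each component's likelihood at the observed value:
  L_A = 0.1029
  L_B = 0.100618
  L_C = 0.081947
  L_D = 0.0501187
Unnormalised posteriors:
  π_A·L_A = 0.07 × 0.1029 = 0.007203
  π_B·L_B = 0.40 × 0.100618 = 0.0402473
  π_C·L_C = 0.26 × 0.081947 = 0.0213062
  π_D·L_D = 0.27 × 0.0501187 = 0.0135321
Evidence: 0.007203 + 0.0402473 + 0.0213062 + 0.0135321 = 0.0822886
So the posterior for Urn C is 0.0213062 / 0.0822886 ≈ 0.259.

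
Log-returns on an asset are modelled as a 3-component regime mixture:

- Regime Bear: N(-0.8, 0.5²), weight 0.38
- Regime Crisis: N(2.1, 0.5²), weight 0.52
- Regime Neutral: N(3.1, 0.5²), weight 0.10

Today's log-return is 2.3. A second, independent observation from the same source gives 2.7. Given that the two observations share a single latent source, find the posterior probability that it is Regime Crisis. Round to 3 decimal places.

Apply Bayes' rule: the posterior for each component is proportional to its prior times its likelihood at x.
Since both observations come from the same component, the likelihood for component k is f_k(x₁)·f_k(x₂).
  L_Bear = [(1/(0.5·√(2π)))·exp(−(2.3−-0.8)²/(2·0.5²)) = 0.797885·exp(-19.22000) = 3.58757e-09] × [1.82694e-11] = 6.55429e-20
  L_Crisis = [(1/(0.5·√(2π)))·exp(−(2.3−2.1)²/(2·0.5²)) = 0.797885·exp(-0.08000) = 0.73654] × [0.388372] = 0.286052
  L_Neutral = [(1/(0.5·√(2π)))·exp(−(2.3−3.1)²/(2·0.5²)) = 0.797885·exp(-1.28000) = 0.221842] × [0.579383] = 0.128531
Unnormalised posteriors:
  π_Bear·L_Bear = 0.38 × 6.55429e-20 = 2.49063e-20
  π_Crisis·L_Crisis = 0.52 × 0.286052 = 0.148747
  π_Neutral·L_Neutral = 0.10 × 0.128531 = 0.0128531
Evidence: 2.49063e-20 + 0.148747 + 0.0128531 = 0.1616
P(Regime Crisis | x₁,x₂) = 0.148747 / 0.1616 ≈ 0.920

0.920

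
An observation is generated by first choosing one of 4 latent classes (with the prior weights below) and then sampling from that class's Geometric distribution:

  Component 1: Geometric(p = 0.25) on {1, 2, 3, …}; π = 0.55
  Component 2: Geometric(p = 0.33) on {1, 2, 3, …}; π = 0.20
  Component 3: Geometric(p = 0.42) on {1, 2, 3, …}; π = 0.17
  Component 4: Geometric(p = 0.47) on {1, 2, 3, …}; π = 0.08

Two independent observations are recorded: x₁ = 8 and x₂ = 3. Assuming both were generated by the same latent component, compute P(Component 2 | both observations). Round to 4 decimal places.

0.1715

P(component k | x) = P(Z=k)·f_k(x) / marginal(x), where marginal(x) = Σ_j P(Z=j)·f_j(x).
Since both observations come from the same component, the likelihood for component k is f_k(x₁)·f_k(x₂).
  f_1 = [0.033371] × [0.140625] = 0.00469279
  f_2 = [0.0200003] × [0.148137] = 0.00296279
  f_3 = [0.00927353] × [0.141288] = 0.00131024
  f_4 = [0.00552114] × [0.132023] = 0.000728918
Unnormalised posteriors:
  P(Z=1)·f_1 = 0.55 × 0.00469279 = 0.00258104
  P(Z=2)·f_2 = 0.20 × 0.00296279 = 0.000592558
  P(Z=3)·f_3 = 0.17 × 0.00131024 = 0.000222741
  P(Z=4)·f_4 = 0.08 × 0.000728918 = 5.83134e-05
Marginal: 0.00258104 + 0.000592558 + 0.000222741 + 5.83134e-05 = 0.00345465
P(Component 2 | x₁, x₂) ≈ 0.1715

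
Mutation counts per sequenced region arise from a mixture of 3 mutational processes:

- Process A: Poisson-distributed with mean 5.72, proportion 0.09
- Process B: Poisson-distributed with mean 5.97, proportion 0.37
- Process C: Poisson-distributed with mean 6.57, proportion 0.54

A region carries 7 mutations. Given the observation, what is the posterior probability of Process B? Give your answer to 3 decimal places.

P(component k | x) = π_k·f_k(x) / marginal(x), where marginal(x) = Σ_j π_j·f_j(x).
Poisson probabilities:
  L_A = e^(−5.72)·5.72^7/7! = 0.13037
  L_B = e^(−5.97)·5.97^7/7! = 0.136978
  L_C = e^(−6.57)·6.57^7/7! = 0.146964
Multiply by the mixture weights:
  π_A·L_A = 0.09 × 0.13037 = 0.0117333
  π_B·L_B = 0.37 × 0.136978 = 0.050682
  π_C·L_C = 0.54 × 0.146964 = 0.0793608
Sum: 0.0117333 + 0.050682 + 0.0793608 = 0.141776
Responsibility of Process B: 0.050682 / 0.141776 ≈ 0.357

0.357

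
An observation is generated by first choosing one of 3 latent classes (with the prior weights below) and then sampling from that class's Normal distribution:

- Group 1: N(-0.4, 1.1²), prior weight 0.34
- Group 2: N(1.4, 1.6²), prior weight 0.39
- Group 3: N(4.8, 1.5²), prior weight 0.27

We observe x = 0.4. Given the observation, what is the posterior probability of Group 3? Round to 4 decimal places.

Posterior ∝ prior × likelihood, so P(k | x) ∝ w_k f_k(x); normalise over all components.
Evaluate each component's likelihood at the observed value:
  p_1 = (1/(1.1·√(2π)))·exp(−(0.4−-0.4)²/(2·1.1²)) = 0.362675·exp(-0.26446) = 0.278396
  p_2 = (1/(1.6·√(2π)))·exp(−(0.4−1.4)²/(2·1.6²)) = 0.249339·exp(-0.19531) = 0.205101
  p_3 = (1/(1.5·√(2π)))·exp(−(0.4−4.8)²/(2·1.5²)) = 0.265962·exp(-4.30222) = 0.0036007
Weight by the priors:
  w_1·p_1 = 0.34 × 0.278396 = 0.0946546
  w_2·p_2 = 0.39 × 0.205101 = 0.0799892
  w_3·p_3 = 0.27 × 0.0036007 = 0.00097219
Sum: 0.0946546 + 0.0799892 + 0.00097219 = 0.175616
P(Group 3 | 0.4) ≈ 0.0055

0.0055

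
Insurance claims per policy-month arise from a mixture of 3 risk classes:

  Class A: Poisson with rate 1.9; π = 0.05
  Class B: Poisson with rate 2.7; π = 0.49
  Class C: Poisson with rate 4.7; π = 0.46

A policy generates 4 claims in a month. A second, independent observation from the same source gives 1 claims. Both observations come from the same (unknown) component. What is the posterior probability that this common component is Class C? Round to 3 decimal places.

0.202

By Bayes' theorem, P(k | x) = π_k f_k(x) / Σ_j π_j f_j(x).
Since both observations come from the same component, the likelihood for component k is f_k(x₁)·f_k(x₂).
  f_A = [0.0812164] × [0.28418] = 0.0230801
  f_B = [0.148816] × [0.181455] = 0.0270033
  f_C = [0.184925] × [0.0427478] = 0.00790515
Weight by the priors:
  π_A·f_A = 0.05 × 0.0230801 = 0.00115401
  π_B·f_B = 0.49 × 0.0270033 = 0.0132316
  π_C·f_C = 0.46 × 0.00790515 = 0.00363637
Denominator: 0.00115401 + 0.0132316 + 0.00363637 = 0.018022
Responsibility of Class C: 0.00363637 / 0.018022 ≈ 0.202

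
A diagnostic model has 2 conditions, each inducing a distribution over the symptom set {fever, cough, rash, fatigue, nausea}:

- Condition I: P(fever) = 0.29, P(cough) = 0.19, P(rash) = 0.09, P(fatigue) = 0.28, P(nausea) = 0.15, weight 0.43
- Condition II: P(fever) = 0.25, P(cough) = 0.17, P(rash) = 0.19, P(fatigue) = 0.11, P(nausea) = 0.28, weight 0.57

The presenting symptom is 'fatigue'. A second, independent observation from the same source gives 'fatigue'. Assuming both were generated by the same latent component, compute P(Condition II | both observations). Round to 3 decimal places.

0.170

Posterior ∝ prior × likelihood, so P(k | x) ∝ w_k f_k(x); normalise over all components.
Since both observations come from the same component, the likelihood for component k is f_k(x₁)·f_k(x₂).
  L_I = [P(fatigue | comp) = 0.28] × [0.28] = 0.0784
  L_II = [P(fatigue | comp) = 0.11] × [0.11] = 0.0121
Weight by the priors:
  w_I·L_I = 0.43 × 0.0784 = 0.033712
  w_II·L_II = 0.57 × 0.0121 = 0.006897
Denominator: 0.033712 + 0.006897 = 0.040609
So the posterior for Condition II is 0.006897 / 0.040609 ≈ 0.170.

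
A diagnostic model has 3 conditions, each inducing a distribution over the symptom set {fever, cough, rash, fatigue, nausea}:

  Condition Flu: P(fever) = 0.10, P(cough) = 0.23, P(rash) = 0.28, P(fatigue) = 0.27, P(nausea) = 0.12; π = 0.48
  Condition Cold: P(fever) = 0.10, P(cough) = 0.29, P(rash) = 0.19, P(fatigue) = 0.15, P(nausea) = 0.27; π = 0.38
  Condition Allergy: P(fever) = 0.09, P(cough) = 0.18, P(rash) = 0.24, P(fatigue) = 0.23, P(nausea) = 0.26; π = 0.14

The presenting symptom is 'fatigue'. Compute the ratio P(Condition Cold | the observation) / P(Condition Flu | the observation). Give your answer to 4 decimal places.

Posterior odds = (π_i f_i(x)) / (π_j f_j(x)); the normalising sum cancels.
Evaluate each component's likelihood at the observed value:
  p_Flu = P(fatigue | comp) = 0.27
  p_Cold = P(fatigue | comp) = 0.15
  p_Allergy = P(fatigue | comp) = 0.23
Posterior odds = (π_Cold·p_Cold) / (π_Flu·p_Flu) = (0.38·0.15) / (0.48·0.27) = 0.057 / 0.1296 ≈ 0.4398

0.4398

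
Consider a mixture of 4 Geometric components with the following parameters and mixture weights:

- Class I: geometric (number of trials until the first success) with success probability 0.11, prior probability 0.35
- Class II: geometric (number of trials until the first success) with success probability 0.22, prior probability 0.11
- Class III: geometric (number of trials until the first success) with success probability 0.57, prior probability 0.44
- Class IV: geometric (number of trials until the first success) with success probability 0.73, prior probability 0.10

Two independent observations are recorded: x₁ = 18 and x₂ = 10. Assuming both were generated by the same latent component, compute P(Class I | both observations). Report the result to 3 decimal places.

The responsibility of component k is π_k f_k(x) divided by Σ_j π_j f_j(x).
Since both observations come from the same component, the likelihood for component k is f_k(x₁)·f_k(x₂).
  f_I = [0.11·(1−0.11)^17 = 0.11·0.137921 = 0.0151713] × [0.0385392] = 0.00058469
  f_II = [0.22·(1−0.22)^17 = 0.22·0.0146423 = 0.0032213] × [0.0235112] = 7.57365e-05
  f_III = [0.57·(1−0.57)^17 = 0.57·5.8744e-07 = 3.34841e-07] × [0.000286478] = 9.59245e-11
  f_IV = [0.73·(1−0.73)^17 = 0.73·2.15369e-10 = 1.5722e-10] × [5.56669e-06] = 8.75193e-16
Unnormalised posteriors:
  π_I·f_I = 0.35 × 0.00058469 = 0.000204641
  π_II·f_II = 0.11 × 7.57365e-05 = 8.33101e-06
  π_III·f_III = 0.44 × 9.59245e-11 = 4.22068e-11
  π_IV·f_IV = 0.10 × 8.75193e-16 = 8.75193e-17
Marginal: 0.000204641 + 8.33101e-06 + 4.22068e-11 + 8.75193e-17 = 0.000212972
So the posterior for Class I is 0.000204641 / 0.000212972 ≈ 0.961.

0.961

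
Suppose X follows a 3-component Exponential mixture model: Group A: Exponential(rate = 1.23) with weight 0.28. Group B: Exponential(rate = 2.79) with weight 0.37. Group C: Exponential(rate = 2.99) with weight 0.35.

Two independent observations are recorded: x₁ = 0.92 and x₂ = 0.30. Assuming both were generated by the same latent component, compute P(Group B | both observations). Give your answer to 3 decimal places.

0.352

Apply Bayes' rule: the posterior for each component is proportional to its prior times its likelihood at x.
Since both observations come from the same component, the likelihood for component k is f_k(x₁)·f_k(x₂).
  L_A = [1.23·e^(−1.23·0.92) = 1.23·e^(−1.1316) = 0.396696] × [0.850453] = 0.337371
  L_B = [2.79·e^(−2.79·0.92) = 2.79·e^(−2.5668) = 0.214219] × [1.20809] = 0.258796
  L_C = [2.99·e^(−2.99·0.92) = 2.99·e^(−2.7508) = 0.190991] × [1.2193] = 0.232875
Weight by the priors:
  π_A·L_A = 0.28 × 0.337371 = 0.0944639
  π_B·L_B = 0.37 × 0.258796 = 0.0957544
  π_C·L_C = 0.35 × 0.232875 = 0.0815063
Sum: 0.0944639 + 0.0957544 + 0.0815063 = 0.271725
P(Group B | x₁,x₂) = 0.0957544 / 0.271725 ≈ 0.352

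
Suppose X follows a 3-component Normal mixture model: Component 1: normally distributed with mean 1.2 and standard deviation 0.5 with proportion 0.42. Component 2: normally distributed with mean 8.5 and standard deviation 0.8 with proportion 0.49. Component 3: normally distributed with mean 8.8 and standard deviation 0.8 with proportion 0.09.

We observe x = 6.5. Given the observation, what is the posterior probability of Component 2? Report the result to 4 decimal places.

0.9372

Posterior ∝ prior × likelihood, so P(k | x) ∝ π_k f_k(x); normalise over all components.
Component likelihoods at x = 6.5:
  L_1 = 3.18622e-25
  L_2 = 0.0219104
  L_3 = 0.00799765
Weight by the priors:
  π_1·L_1 = 0.42 × 3.18622e-25 = 1.33821e-25
  π_2·L_2 = 0.49 × 0.0219104 = 0.0107361
  π_3·L_3 = 0.09 × 0.00799765 = 0.000719789
Normaliser: 1.33821e-25 + 0.0107361 + 0.000719789 = 0.0114559
P(Component 2 | the observation) = 0.0107361 / 0.0114559 ≈ 0.9372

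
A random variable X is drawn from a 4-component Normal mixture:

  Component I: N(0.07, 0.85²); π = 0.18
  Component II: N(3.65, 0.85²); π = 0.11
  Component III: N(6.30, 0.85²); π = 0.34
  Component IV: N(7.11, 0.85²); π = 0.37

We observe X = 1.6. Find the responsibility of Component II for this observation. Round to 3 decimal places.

P(component k | x) = π_k·f_k(x) / marginal(x), where marginal(x) = Σ_j π_j·f_j(x).
Normal densities:
  L_I = 0.0928825
  L_II = 0.0256112
  L_III = 1.07732e-07
  L_IV = 3.52183e-10
Weight by the priors:
  π_I·L_I = 0.18 × 0.0928825 = 0.0167189
  π_II·L_II = 0.11 × 0.0256112 = 0.00281724
  π_III·L_III = 0.34 × 1.07732e-07 = 3.6629e-08
  π_IV·L_IV = 0.37 × 3.52183e-10 = 1.30308e-10
Sum: 0.0167189 + 0.00281724 + 3.6629e-08 + 1.30308e-10 = 0.0195361
Responsibility of Component II: 0.00281724 / 0.0195361 ≈ 0.144

0.144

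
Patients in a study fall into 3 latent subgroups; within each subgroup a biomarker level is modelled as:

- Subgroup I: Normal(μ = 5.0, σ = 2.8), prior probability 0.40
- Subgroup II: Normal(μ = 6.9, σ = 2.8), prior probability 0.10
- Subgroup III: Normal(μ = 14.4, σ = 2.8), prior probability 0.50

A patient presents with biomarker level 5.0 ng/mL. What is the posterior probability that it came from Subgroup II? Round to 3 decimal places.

0.165

The responsibility of component k is P(Z=k) f_k(x) divided by Σ_j P(Z=j) f_j(x).
Component likelihoods at x = 5.0 ng/mL:
  L_I = 0.142479
  L_II = 0.113179
  L_III = 0.000508644
Prior × likelihood for each component:
  P(Z=I)·L_I = 0.40 × 0.142479 = 0.0569918
  P(Z=II)·L_II = 0.10 × 0.113179 = 0.0113179
  P(Z=III)·L_III = 0.50 × 0.000508644 = 0.000254322
Denominator: 0.0569918 + 0.0113179 + 0.000254322 = 0.0685639
So the posterior for Subgroup II is 0.0113179 / 0.0685639 ≈ 0.165.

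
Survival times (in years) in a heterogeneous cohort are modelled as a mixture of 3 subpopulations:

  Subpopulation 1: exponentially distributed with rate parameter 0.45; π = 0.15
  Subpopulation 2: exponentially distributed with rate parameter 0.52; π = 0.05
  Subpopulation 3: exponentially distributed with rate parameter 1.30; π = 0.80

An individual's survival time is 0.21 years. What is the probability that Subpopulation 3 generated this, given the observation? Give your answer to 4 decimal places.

0.9033

The responsibility of component k is P(Z=k) f_k(x) divided by Σ_j P(Z=j) f_j(x).
Exponential densities:
  f_1 = 0.409422
  f_2 = 0.466207
  f_3 = 0.989421
Unnormalised posteriors:
  P(Z=1)·f_1 = 0.15 × 0.409422 = 0.0614134
  P(Z=2)·f_2 = 0.05 × 0.466207 = 0.0233103
  P(Z=3)·f_3 = 0.80 × 0.989421 = 0.791536
Sum: 0.0614134 + 0.0233103 + 0.791536 = 0.87626
So the posterior for Subpopulation 3 is 0.791536 / 0.87626 ≈ 0.9033.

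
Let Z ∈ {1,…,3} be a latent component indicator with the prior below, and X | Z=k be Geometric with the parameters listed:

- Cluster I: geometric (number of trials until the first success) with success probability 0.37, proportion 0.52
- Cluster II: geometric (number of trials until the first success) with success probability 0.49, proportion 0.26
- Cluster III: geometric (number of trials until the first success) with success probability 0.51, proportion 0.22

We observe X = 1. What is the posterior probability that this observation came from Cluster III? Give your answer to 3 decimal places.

Posterior ∝ prior × likelihood, so P(k | x) ∝ π_k f_k(x); normalise over all components.
Component likelihoods at x = 1:
  f_I = 0.37·(1−0.37)^0 = 0.37·1 = 0.37
  f_II = 0.49·(1−0.49)^0 = 0.49·1 = 0.49
  f_III = 0.51·(1−0.51)^0 = 0.51·1 = 0.51
Unnormalised posteriors:
  π_I·f_I = 0.52 × 0.37 = 0.1924
  π_II·f_II = 0.26 × 0.49 = 0.1274
  π_III·f_III = 0.22 × 0.51 = 0.1122
Evidence: 0.1924 + 0.1274 + 0.1122 = 0.432
P(Cluster III | 1) ≈ 0.260

0.260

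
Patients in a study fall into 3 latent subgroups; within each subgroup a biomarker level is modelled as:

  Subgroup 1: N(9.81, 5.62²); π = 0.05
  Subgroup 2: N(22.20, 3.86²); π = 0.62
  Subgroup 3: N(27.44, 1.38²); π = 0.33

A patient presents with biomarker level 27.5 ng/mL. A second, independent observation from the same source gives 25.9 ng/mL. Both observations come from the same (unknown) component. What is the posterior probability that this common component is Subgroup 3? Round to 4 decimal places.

Posterior ∝ prior × likelihood, so P(k | x) ∝ w_k f_k(x); normalise over all components.
Since both observations come from the same component, the likelihood for component k is f_k(x₁)·f_k(x₂).
  L_1 = [0.000500834] × [0.00117837] = 5.90167e-07
  L_2 = [0.040266] × [0.0652836] = 0.00262871
  L_3 = [0.288815] × [0.1551] = 0.0447953
Multiply by the mixture weights:
  w_1·L_1 = 0.05 × 5.90167e-07 = 2.95083e-08
  w_2·L_2 = 0.62 × 0.00262871 = 0.0016298
  w_3·L_3 = 0.33 × 0.0447953 = 0.0147824
Evidence: 2.95083e-08 + 0.0016298 + 0.0147824 = 0.0164123
P(Subgroup 3 | x) = 0.0147824 / 0.0164123 ≈ 0.9007

0.9007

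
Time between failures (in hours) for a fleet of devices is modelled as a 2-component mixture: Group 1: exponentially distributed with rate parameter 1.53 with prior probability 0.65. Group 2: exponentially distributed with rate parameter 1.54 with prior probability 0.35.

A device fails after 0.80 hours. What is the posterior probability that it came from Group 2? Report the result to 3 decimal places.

P(component k | x) = π_k·f_k(x) / marginal(x), where marginal(x) = Σ_j π_j·f_j(x).
Component likelihoods at x = 0.80 hours:
  p_1 = 1.53·e^(−1.53·0.80) = 1.53·e^(−1.2240) = 0.449899
  p_2 = 1.54·e^(−1.54·0.80) = 1.54·e^(−1.2320) = 0.449231
Prior × likelihood for each component:
  π_1·p_1 = 0.65 × 0.449899 = 0.292434
  π_2·p_2 = 0.35 × 0.449231 = 0.157231
Denominator: 0.292434 + 0.157231 = 0.449665
Responsibility of Group 2: 0.157231 / 0.449665 ≈ 0.350

0.350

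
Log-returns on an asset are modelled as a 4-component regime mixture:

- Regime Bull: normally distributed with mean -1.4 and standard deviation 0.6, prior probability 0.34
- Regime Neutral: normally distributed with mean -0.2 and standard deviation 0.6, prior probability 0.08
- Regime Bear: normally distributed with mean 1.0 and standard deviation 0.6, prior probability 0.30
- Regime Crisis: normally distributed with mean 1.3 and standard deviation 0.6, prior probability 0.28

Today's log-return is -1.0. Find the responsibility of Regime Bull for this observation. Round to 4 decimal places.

Posterior ∝ prior × likelihood, so P(k | x) ∝ P(Z=k) f_k(x); normalise over all components.
Normal densities:
  L_Bull = 0.532413
  L_Neutral = 0.27335
  L_Bear = 0.00257046
  L_Crisis = 0.000428451
Weight by the priors:
  P(Z=Bull)·L_Bull = 0.34 × 0.532413 = 0.181021
  P(Z=Neutral)·L_Neutral = 0.08 × 0.27335 = 0.021868
  P(Z=Bear)·L_Bear = 0.30 × 0.00257046 = 0.000771139
  P(Z=Crisis)·L_Crisis = 0.28 × 0.000428451 = 0.000119966
Sum: 0.181021 + 0.021868 + 0.000771139 + 0.000119966 = 0.20378
P(Regime Bull | x) = 0.181021 / 0.20378 ≈ 0.8883

0.8883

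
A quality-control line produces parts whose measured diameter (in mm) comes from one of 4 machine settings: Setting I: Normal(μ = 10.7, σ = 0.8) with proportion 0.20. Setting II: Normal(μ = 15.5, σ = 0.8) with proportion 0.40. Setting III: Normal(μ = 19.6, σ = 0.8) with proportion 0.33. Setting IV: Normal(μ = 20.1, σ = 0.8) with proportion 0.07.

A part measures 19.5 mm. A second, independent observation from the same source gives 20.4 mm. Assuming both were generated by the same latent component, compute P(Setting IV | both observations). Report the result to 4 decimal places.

0.1987

By Bayes' theorem, P(k | x) = π_k f_k(x) / Σ_j π_j f_j(x).
Since both observations come from the same component, the likelihood for component k is f_k(x₁)·f_k(x₂).
  L_I = [2.64852e-27] × [5.93995e-33] = 1.57321e-59
  L_II = [1.8584e-06] × [3.55964e-09] = 6.61523e-15
  L_III = [0.494797] × [0.302463] = 0.149658
  L_IV = [0.376422] × [0.464819] = 0.174968
Prior × likelihood for each component:
  π_I·L_I = 0.20 × 1.57321e-59 = 3.14642e-60
  π_II·L_II = 0.40 × 6.61523e-15 = 2.64609e-15
  π_III·L_III = 0.33 × 0.149658 = 0.0493871
  π_IV·L_IV = 0.07 × 0.174968 = 0.0122478
Marginal: 3.14642e-60 + 2.64609e-15 + 0.0493871 + 0.0122478 = 0.0616349
So the posterior for Setting IV is 0.0122478 / 0.0616349 ≈ 0.1987.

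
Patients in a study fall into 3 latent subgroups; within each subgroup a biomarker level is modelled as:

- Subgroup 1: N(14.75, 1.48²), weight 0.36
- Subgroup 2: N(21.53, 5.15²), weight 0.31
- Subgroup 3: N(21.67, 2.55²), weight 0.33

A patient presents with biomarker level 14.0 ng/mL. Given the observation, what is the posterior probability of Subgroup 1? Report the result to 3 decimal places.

0.906

P(component k | x) = w_k·f_k(x) / marginal(x), where marginal(x) = Σ_j w_j·f_j(x).
Normal densities:
  L_1 = 0.237074
  L_2 = 0.0265997
  L_3 = 0.00169751
Unnormalised posteriors:
  w_1·L_1 = 0.36 × 0.237074 = 0.0853467
  w_2·L_2 = 0.31 × 0.0265997 = 0.0082459
  w_3·L_3 = 0.33 × 0.00169751 = 0.000560179
Marginal: 0.0853467 + 0.0082459 + 0.000560179 = 0.0941528
So the posterior for Subgroup 1 is 0.0853467 / 0.0941528 ≈ 0.906.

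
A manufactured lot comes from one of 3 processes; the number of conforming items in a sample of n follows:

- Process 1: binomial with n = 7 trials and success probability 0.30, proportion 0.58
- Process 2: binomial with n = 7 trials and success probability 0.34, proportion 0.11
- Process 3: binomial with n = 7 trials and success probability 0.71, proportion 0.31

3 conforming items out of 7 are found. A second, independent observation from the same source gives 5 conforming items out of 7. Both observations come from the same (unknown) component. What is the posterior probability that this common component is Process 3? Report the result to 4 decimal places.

0.6612

Apply Bayes' rule: the posterior for each component is proportional to its prior times its likelihood at x.
Since both observations come from the same component, the likelihood for component k is f_k(x₁)·f_k(x₂).
  f_1 = [C(7,3)·0.30^3·0.70^4 = 35·0.027·0.2401 = 0.226894] × [0.0250047] = 0.00567343
  f_2 = [C(7,3)·0.34^3·0.66^4 = 35·0.039304·0.189747 = 0.261024] × [0.0415625] = 0.0108488
  f_3 = [C(7,3)·0.71^3·0.29^4 = 35·0.357911·0.00707281 = 0.0886003] × [0.318645] = 0.028232
Weight by the priors:
  π_1·f_1 = 0.58 × 0.00567343 = 0.00329059
  π_2·f_2 = 0.11 × 0.0108488 = 0.00119337
  π_3·f_3 = 0.31 × 0.028232 = 0.00875193
Sum: 0.00329059 + 0.00119337 + 0.00875193 = 0.0132359
Responsibility of Process 3: 0.00875193 / 0.0132359 ≈ 0.6612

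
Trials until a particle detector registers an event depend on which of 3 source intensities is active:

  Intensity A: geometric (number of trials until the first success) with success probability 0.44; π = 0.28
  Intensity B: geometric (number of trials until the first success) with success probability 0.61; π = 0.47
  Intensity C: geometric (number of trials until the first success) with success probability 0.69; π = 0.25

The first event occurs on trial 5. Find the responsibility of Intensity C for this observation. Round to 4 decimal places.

0.0783

By Bayes' theorem, P(k | x) = π_k f_k(x) / Σ_j π_j f_j(x).
Component likelihoods at x = 5:
  f_A = 0.44·(1−0.44)^4 = 0.44·0.098345 = 0.0432718
  f_B = 0.61·(1−0.61)^4 = 0.61·0.0231344 = 0.014112
  f_C = 0.69·(1−0.69)^4 = 0.69·0.00923521 = 0.00637229
Weight by the priors:
  π_A·f_A = 0.28 × 0.0432718 = 0.0121161
  π_B·f_B = 0.47 × 0.014112 = 0.00663264
  π_C·f_C = 0.25 × 0.00637229 = 0.00159307
Sum: 0.0121161 + 0.00663264 + 0.00159307 = 0.0203418
P(Intensity C | 5) = 0.00159307 / 0.0203418 ≈ 0.0783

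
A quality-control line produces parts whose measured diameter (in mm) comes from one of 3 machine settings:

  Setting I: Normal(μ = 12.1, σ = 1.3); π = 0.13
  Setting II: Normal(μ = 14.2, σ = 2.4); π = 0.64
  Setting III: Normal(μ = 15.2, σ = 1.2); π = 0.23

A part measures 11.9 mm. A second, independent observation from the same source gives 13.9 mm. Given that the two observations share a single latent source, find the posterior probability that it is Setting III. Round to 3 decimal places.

Apply Bayes' rule: the posterior for each component is proportional to its prior times its likelihood at x.
Since both observations come from the same component, the likelihood for component k is f_k(x₁)·f_k(x₂).
  f_I = [(1/(1.3·√(2π)))·exp(−(11.9−12.1)²/(2·1.3²)) = 0.306879·exp(-0.01183) = 0.303268] × [0.117669] = 0.0356852
  f_II = [(1/(2.4·√(2π)))·exp(−(11.9−14.2)²/(2·2.4²)) = 0.166226·exp(-0.45920) = 0.10502] × [0.164932] = 0.0173211
  f_III = [(1/(1.2·√(2π)))·exp(−(11.9−15.2)²/(2·1.2²)) = 0.332452·exp(-3.78125) = 0.00757797] × [0.184877] = 0.00140099
Unnormalised posteriors:
  π_I·f_I = 0.13 × 0.0356852 = 0.00463907
  π_II·f_II = 0.64 × 0.0173211 = 0.0110855
  π_III·f_III = 0.23 × 0.00140099 = 0.000322228
Marginal: 0.00463907 + 0.0110855 + 0.000322228 = 0.0160468
P(Setting III | x) ≈ 0.020

0.020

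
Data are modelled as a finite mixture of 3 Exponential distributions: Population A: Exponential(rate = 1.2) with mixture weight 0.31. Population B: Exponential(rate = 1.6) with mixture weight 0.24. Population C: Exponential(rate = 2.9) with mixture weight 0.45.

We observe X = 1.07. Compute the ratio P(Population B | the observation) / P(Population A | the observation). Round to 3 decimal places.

Since P(k|x) ∝ P(Z=k) f_k(x), the posterior odds are P(Z=i) f_i(x) / (P(Z=j) f_j(x)).
Evaluate each component's likelihood at the observed value:
  p_A = 0.332313
  p_B = 0.288807
  p_C = 0.130251
Posterior odds = (P(Z=B)·p_B) / (P(Z=A)·p_A) = (0.24·0.288807) / (0.31·0.332313) = 0.0693137 / 0.103017 ≈ 0.673

0.673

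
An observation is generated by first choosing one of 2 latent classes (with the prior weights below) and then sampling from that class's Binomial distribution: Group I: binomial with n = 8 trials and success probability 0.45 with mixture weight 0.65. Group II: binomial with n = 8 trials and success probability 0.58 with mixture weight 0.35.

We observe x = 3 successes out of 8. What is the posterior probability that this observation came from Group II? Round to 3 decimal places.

P(component k | x) = P(Z=k)·f_k(x) / marginal(x), where marginal(x) = Σ_j P(Z=j)·f_j(x).
Evaluate each component's likelihood at the observed value:
  L_I = 0.256826
  L_II = 0.142797
Multiply by the mixture weights:
  P(Z=I)·L_I = 0.65 × 0.256826 = 0.166937
  P(Z=II)·L_II = 0.35 × 0.142797 = 0.0499789
Evidence: 0.166937 + 0.0499789 = 0.216916
Responsibility of Group II: 0.0499789 / 0.216916 ≈ 0.230

0.230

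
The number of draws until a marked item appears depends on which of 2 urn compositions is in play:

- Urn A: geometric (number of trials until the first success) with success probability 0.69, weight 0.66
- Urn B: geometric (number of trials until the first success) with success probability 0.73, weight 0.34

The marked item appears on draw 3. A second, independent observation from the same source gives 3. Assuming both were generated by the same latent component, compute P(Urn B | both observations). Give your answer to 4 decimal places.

0.2491

The responsibility of component k is π_k f_k(x) divided by Σ_j π_j f_j(x).
Since both observations come from the same component, the likelihood for component k is f_k(x₁)·f_k(x₂).
  p_A = [0.69·(1−0.69)^2 = 0.69·0.0961 = 0.066309] × [0.066309] = 0.00439688
  p_B = [0.73·(1−0.73)^2 = 0.73·0.0729 = 0.053217] × [0.053217] = 0.00283205
Multiply by the mixture weights:
  π_A·p_A = 0.66 × 0.00439688 = 0.00290194
  π_B·p_B = 0.34 × 0.00283205 = 0.000962897
Sum: 0.00290194 + 0.000962897 = 0.00386484
Responsibility of Urn B: 0.000962897 / 0.00386484 ≈ 0.2491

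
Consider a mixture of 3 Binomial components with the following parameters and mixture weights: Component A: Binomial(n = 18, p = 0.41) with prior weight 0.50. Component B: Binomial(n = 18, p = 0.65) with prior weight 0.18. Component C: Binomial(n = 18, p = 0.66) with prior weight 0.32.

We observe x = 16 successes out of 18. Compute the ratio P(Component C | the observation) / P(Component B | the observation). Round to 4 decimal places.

2.1418

Since P(k|x) ∝ π_k f_k(x), the posterior odds are π_i f_i(x) / (π_j f_j(x)).
Evaluate each component's likelihood at the observed value:
  L_A = C(18,16)·0.41^16·0.59^2 = 153·6.3759e-07·0.3481 = 3.39576e-05
  L_B = C(18,16)·0.65^16·0.35^2 = 153·0.00101535·0.1225 = 0.0190301
  L_C = C(18,16)·0.66^16·0.34^2 = 153·0.00129629·0.1156 = 0.0229273
0.00733672 / 0.00342542 ≈ 2.1418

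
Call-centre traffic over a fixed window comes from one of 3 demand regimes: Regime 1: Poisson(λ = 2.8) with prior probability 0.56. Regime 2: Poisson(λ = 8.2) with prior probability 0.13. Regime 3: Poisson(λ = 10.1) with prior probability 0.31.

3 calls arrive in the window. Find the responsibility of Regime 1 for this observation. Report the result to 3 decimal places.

0.958

Apply Bayes' rule: the posterior for each component is proportional to its prior times its likelihood at x.
Evaluate each component's likelihood at the observed value:
  f_1 = 0.222484
  f_2 = 0.0252392
  f_3 = 0.00705405
Unnormalised posteriors:
  w_1·f_1 = 0.56 × 0.222484 = 0.124591
  w_2·f_2 = 0.13 × 0.0252392 = 0.0032811
  w_3·f_3 = 0.31 × 0.00705405 = 0.00218676
Sum: 0.124591 + 0.0032811 + 0.00218676 = 0.130059
P(Regime 1 | x) = 0.124591 / 0.130059 ≈ 0.958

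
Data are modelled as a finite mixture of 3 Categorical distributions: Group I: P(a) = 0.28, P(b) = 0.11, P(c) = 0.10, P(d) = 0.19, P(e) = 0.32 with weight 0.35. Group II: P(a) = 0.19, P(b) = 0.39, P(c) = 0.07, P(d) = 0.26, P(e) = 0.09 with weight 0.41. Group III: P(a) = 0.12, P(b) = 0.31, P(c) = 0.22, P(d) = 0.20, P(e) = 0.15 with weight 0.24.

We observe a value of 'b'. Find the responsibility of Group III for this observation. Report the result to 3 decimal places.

0.273

Posterior ∝ prior × likelihood, so P(k | x) ∝ w_k f_k(x); normalise over all components.
Evaluate each component's likelihood at the observed value:
  f_I = 0.11
  f_II = 0.39
  f_III = 0.31
Multiply by the mixture weights:
  w_I·f_I = 0.35 × 0.11 = 0.0385
  w_II·f_II = 0.41 × 0.39 = 0.1599
  w_III·f_III = 0.24 × 0.31 = 0.0744
Normaliser: 0.0385 + 0.1599 + 0.0744 = 0.2728
P(Group III | data) = 0.0744 / 0.2728 ≈ 0.273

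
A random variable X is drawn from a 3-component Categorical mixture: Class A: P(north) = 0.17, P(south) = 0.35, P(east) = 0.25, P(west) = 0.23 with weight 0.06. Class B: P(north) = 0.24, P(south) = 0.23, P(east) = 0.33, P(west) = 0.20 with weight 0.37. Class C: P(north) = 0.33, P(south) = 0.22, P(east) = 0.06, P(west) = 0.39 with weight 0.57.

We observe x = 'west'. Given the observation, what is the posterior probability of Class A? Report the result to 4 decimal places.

By Bayes' theorem, P(k | x) = P(Z=k) f_k(x) / Σ_j P(Z=j) f_j(x).
Component likelihoods at x = 'west':
  f_A = 0.23
  f_B = 0.2
  f_C = 0.39
Weight by the priors:
  P(Z=A)·f_A = 0.06 × 0.23 = 0.0138
  P(Z=B)·f_B = 0.37 × 0.2 = 0.074
  P(Z=C)·f_C = 0.57 × 0.39 = 0.2223
Normaliser: 0.0138 + 0.074 + 0.2223 = 0.3101
Responsibility of Class A: 0.0138 / 0.3101 ≈ 0.0445

0.0445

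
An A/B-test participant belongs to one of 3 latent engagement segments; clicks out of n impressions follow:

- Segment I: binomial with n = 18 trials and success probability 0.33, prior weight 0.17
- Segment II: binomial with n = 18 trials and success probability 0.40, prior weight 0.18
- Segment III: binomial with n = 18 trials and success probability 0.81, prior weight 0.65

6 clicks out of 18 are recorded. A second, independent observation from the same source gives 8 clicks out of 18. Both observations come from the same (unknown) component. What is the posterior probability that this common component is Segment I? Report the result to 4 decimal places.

0.4200

Posterior ∝ prior × likelihood, so P(k | x) ∝ P(Z=k) f_k(x); normalise over all components.
Since both observations come from the same component, the likelihood for component k is f_k(x₁)·f_k(x₂).
  f_I = [0.196179] × [0.11218] = 0.0220075
  f_II = [0.165518] × [0.1734] = 0.028701
  f_III = [1.16045e-05] × [0.000497134] = 5.76897e-09
Unnormalised posteriors:
  P(Z=I)·f_I = 0.17 × 0.0220075 = 0.00374127
  P(Z=II)·f_II = 0.18 × 0.028701 = 0.00516617
  P(Z=III)·f_III = 0.65 × 5.76897e-09 = 3.74983e-09
Denominator: 0.00374127 + 0.00516617 + 3.74983e-09 = 0.00890744
Responsibility of Segment I: 0.00374127 / 0.00890744 ≈ 0.4200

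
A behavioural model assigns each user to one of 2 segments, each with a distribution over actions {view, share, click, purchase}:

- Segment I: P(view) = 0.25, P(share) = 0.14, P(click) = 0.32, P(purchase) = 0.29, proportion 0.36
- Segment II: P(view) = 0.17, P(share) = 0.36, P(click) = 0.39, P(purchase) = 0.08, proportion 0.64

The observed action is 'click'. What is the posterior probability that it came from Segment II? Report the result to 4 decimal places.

0.6842

By Bayes' theorem, P(k | x) = w_k f_k(x) / Σ_j w_j f_j(x).
Categorical probabilities:
  L_I = P(click | comp) = 0.32
  L_II = P(click | comp) = 0.39
Prior × likelihood for each component:
  w_I·L_I = 0.36 × 0.32 = 0.1152
  w_II·L_II = 0.64 × 0.39 = 0.2496
Denominator: 0.1152 + 0.2496 = 0.3648
P(Segment II | the observation) ≈ 0.6842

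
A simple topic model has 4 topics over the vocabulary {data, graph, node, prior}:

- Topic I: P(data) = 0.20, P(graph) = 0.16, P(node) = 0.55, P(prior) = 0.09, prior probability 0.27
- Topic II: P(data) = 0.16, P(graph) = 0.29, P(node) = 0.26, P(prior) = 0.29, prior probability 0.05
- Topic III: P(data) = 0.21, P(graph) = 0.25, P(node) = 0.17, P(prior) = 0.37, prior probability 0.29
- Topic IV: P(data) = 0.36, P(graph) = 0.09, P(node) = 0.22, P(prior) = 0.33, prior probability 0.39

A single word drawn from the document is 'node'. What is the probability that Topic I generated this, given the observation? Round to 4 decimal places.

0.5007

P(component k | x) = w_k·f_k(x) / marginal(x), where marginal(x) = Σ_j w_j·f_j(x).
Evaluate each component's likelihood at the observed value:
  p_I = P(node | comp) = 0.55
  p_II = P(node | comp) = 0.26
  p_III = P(node | comp) = 0.17
  p_IV = P(node | comp) = 0.22
Weight by the priors:
  w_I·p_I = 0.27 × 0.55 = 0.1485
  w_II·p_II = 0.05 × 0.26 = 0.013
  w_III·p_III = 0.29 × 0.17 = 0.0493
  w_IV·p_IV = 0.39 × 0.22 = 0.0858
Marginal: 0.1485 + 0.013 + 0.0493 + 0.0858 = 0.2966
So the posterior for Topic I is 0.1485 / 0.2966 ≈ 0.5007.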